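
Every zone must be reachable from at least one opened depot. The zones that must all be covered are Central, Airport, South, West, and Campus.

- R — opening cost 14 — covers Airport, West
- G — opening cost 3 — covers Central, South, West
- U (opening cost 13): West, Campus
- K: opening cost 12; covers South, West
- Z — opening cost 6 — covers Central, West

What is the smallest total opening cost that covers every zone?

Choose R, G, and U: together they cover Central, Airport, South, West, Campus — every zone.
Total opening cost: 14 + 3 + 13 = 30.
No cover costs less than 30.

30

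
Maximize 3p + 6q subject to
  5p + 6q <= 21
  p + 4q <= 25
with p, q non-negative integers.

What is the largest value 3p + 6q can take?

18

The continuous relaxation peaks at (0, 3.5) with value 21.00; rounding to a feasible lattice point costs some objective.
(p,q)=(0,3): 5·0+6·3=18≤21, 1·0+4·3=12≤25, objective 18.
(p,q)=(1,2): 5·1+6·2=17≤21, 1·1+4·2=9≤25, objective 15.
The best lattice point is (0,3), giving 18.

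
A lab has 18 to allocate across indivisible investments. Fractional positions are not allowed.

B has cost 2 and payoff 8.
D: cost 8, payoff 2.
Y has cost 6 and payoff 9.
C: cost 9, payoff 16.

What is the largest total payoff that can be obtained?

Allowing fractional choices, the relaxed optimum would be about 33.2, but investments are indivisible.
B + C: cost 2 + 9 = 11 ≤ 18, payoff 8 + 16 = 24.
B + Y + C: cost 2 + 6 + 9 = 17 ≤ 18, payoff 8 + 9 + 16 = 33.
Y + C: cost 6 + 9 = 15 ≤ 18, payoff 9 + 16 = 25.
Best is B, Y, and C with total payoff 33.

33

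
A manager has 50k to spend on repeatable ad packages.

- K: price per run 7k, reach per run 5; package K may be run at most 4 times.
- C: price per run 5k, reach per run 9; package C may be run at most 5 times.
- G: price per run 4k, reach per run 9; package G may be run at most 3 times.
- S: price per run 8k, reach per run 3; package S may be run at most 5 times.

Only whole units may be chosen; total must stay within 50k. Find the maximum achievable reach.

This is a bounded integer knapsack.
Take 1×K, 5×C, and 3×G: price 44 ≤ 50, reach 1·5 + 5·9 + 3·9 = 77.
G has the best ratio (9/4) and is taken to its limit of 3; remaining capacity is filled optimally with the others.

77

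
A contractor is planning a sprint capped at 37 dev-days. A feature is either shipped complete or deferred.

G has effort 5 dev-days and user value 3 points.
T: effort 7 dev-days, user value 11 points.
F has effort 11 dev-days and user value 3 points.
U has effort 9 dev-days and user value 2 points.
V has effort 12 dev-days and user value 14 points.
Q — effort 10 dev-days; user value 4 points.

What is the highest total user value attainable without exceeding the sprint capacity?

Allowing fractional choices, the relaxed optimum would be about 32.8, but features are indivisible.
G + T + V + Q: effort 5 + 7 + 12 + 10 = 34 ≤ 37, user value 3 + 11 + 14 + 4 = 32.
G + T + F + V: effort 5 + 7 + 11 + 12 = 35 ≤ 37, user value 3 + 11 + 3 + 14 = 31.
Best is G, T, V, and Q with total user value 32.

32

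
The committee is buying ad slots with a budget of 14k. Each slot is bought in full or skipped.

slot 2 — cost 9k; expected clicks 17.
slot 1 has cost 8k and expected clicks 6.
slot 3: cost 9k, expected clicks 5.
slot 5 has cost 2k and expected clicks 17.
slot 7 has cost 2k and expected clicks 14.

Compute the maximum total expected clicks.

48

Take slot 2, slot 5, and slot 7: cost 9 + 2 + 2 = 13 ≤ 14, expected clicks 17 + 17 + 14 = 48.
No other feasible combination does better.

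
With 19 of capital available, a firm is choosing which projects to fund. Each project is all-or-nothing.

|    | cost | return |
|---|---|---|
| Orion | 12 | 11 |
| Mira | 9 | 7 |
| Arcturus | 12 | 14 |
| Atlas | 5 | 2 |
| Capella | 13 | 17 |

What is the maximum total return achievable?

19

Treat it as a binary knapsack problem.
Allowing fractional choices, the relaxed optimum would be about 24.0, but projects are indivisible.
Capella: cost 13 ≤ 19, return 17.
Atlas + Capella: cost 5 + 13 = 18 ≤ 19, return 2 + 17 = 19.
Arcturus + Atlas: cost 12 + 5 = 17 ≤ 19, return 14 + 2 = 16.
Best is Atlas and Capella with total return 19.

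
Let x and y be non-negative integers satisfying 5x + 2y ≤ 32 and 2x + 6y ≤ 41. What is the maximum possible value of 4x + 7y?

51

(x,y)=(4,5): 5·4+2·5=30≤32, 2·4+6·5=38≤41, objective 51.
(x,y)=(3,5): 5·3+2·5=25≤32, 2·3+6·5=36≤41, objective 47.
(x,y)=(4,4): 5·4+2·4=28≤32, 2·4+6·4=32≤41, objective 44.
The best lattice point is (4,5), giving 51.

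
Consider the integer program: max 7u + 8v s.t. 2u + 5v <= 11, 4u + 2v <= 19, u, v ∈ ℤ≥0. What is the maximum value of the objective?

29

Relaxing integrality, the LP optimum is 34.94 at (u,v) = (4.56, 0.375), which is not an integer point.
(u,v)=(3,1): 2·3+5·1=11≤11, 4·3+2·1=14≤19, objective 29.
(u,v)=(4,0): 2·4+5·0=8≤11, 4·4+2·0=16≤19, objective 28.
(u,v)=(2,1): 2·2+5·1=9≤11, 4·2+2·1=10≤19, objective 22.
(u,v)=(3,0): 2·3+5·0=6≤11, 4·3+2·0=12≤19, objective 21.
Maximum is 29 at (u,v)=(3,1).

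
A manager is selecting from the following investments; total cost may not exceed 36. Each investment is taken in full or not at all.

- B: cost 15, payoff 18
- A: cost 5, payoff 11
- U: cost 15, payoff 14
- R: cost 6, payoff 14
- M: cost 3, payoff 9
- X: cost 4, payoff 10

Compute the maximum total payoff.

Allowing fractional choices, the relaxed optimum would be about 64.8, but investments are indivisible.
B + A + R + M + X: cost 15 + 5 + 6 + 3 + 4 = 33 ≤ 36, payoff 18 + 11 + 14 + 9 + 10 = 62.
B + A + R + X: cost 15 + 5 + 6 + 4 = 30 ≤ 36, payoff 18 + 11 + 14 + 10 = 53.
A + U + R + M + X: cost 5 + 15 + 6 + 3 + 4 = 33 ≤ 36, payoff 11 + 14 + 14 + 9 + 10 = 58.
Best is B, A, R, M, and X with total payoff 62.

62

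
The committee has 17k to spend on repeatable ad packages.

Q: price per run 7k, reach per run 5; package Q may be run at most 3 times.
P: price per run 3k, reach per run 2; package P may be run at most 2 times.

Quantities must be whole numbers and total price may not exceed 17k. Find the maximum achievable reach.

2×Q: price 14 ≤ 17, reach 2·5 = 10.
2×Q and 1×P: price 17 ≤ 17, reach 2·5 + 1·2 = 12.
Best is 12.

12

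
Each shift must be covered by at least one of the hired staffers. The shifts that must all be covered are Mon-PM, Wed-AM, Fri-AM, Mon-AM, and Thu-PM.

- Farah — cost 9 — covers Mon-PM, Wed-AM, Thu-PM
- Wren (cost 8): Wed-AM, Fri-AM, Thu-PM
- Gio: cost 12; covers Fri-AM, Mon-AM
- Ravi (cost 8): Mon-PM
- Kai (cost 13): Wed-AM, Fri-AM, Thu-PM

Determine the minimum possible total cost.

21

Choose Farah and Gio: together they cover Mon-PM, Wed-AM, Fri-AM, Mon-AM, Thu-PM — every shift.
Total cost: 9 + 12 = 21.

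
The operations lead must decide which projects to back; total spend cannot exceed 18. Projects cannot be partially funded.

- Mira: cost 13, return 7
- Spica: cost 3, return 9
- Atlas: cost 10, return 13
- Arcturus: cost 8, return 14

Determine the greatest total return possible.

27

Take Atlas and Arcturus: cost 10 + 8 = 18 ≤ 18, return 13 + 14 = 27.
No other feasible combination does better.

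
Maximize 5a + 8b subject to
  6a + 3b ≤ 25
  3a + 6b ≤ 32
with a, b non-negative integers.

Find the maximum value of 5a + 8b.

Relaxing integrality, the LP optimum is 44.67 at (a,b) = (2, 4.33), which is not an integer point.
(a,b)=(2,4): 6·2+3·4=24≤25, 3·2+6·4=30≤32, objective 42.
(a,b)=(1,4): 6·1+3·4=18≤25, 3·1+6·4=27≤32, objective 37.
(a,b)=(2,3): 6·2+3·3=21≤25, 3·2+6·3=24≤32, objective 34.
The best lattice point is (2,4), giving 42.

42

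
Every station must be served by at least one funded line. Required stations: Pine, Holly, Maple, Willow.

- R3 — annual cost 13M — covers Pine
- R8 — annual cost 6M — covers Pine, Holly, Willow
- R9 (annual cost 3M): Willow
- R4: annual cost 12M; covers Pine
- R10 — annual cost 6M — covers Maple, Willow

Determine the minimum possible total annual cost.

12

Choose R8 and R10: together they cover Pine, Holly, Maple, Willow — every station.
Total annual cost: 6 + 6 = 12.
No cover costs less than 12.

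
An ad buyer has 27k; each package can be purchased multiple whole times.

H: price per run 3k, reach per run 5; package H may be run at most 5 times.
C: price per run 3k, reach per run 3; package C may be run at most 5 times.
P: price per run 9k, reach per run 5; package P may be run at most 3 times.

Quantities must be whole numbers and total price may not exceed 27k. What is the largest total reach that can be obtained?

37

Take 5×H and 4×C: price 27 ≤ 27, reach 5·5 + 4·3 = 37.
H has the best ratio (5/3) and is taken to its limit of 5; remaining capacity is filled optimally with the others.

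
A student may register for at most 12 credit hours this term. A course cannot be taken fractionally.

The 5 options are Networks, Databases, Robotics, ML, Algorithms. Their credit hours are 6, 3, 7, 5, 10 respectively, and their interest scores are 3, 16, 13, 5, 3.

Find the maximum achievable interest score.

Allowing fractional choices, the relaxed optimum would be about 31.0, but courses are indivisible.
Databases + ML: credit hours 3 + 5 = 8 ≤ 12, interest score 16 + 5 = 21.
Networks + Databases: credit hours 6 + 3 = 9 ≤ 12, interest score 3 + 16 = 19.
Databases + Robotics: credit hours 3 + 7 = 10 ≤ 12, interest score 16 + 13 = 29.
Best is Databases and Robotics with total interest score 29.

29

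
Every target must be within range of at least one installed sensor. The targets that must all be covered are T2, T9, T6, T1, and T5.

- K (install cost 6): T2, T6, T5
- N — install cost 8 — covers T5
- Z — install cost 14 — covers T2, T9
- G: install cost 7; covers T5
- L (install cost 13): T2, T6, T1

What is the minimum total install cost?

Choose K, Z, and L: together they cover T2, T9, T6, T1, T5 — every target.
Total install cost: 6 + 14 + 13 = 33.
No cover costs less than 33.

33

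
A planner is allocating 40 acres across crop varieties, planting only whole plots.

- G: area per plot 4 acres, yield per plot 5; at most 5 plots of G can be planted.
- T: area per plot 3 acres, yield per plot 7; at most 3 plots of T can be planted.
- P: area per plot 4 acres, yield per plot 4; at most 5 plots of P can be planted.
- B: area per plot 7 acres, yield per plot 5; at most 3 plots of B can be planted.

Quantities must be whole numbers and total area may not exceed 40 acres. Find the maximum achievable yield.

55

Take 5×G, 3×T, 1×P, and 1×B: area 40 ≤ 40, yield 5·5 + 3·7 + 1·4 + 1·5 = 55.
T has the best ratio (7/3) and is taken to its limit of 3; remaining capacity is filled optimally with the others.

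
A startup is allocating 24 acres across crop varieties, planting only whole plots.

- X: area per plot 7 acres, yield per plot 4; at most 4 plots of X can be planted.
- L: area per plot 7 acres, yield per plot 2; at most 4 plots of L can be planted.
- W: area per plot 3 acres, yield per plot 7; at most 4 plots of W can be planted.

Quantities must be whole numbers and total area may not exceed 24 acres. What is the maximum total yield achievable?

32

1×X and 4×W: area 19 ≤ 24, yield 1·4 + 4·7 = 32.
1×L and 4×W: area 19 ≤ 24, yield 1·2 + 4·7 = 30.
Best is 32.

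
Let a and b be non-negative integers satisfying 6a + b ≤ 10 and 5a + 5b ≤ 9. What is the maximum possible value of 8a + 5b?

Relaxing integrality, the LP optimum is 13.92 at (a,b) = (1.64, 0.16), which is not an integer point.
(a,b)=(1,0) is feasible, giving 8.
(a,b)=(0,1) is feasible, giving 5.
(a,b)=(0,0) is feasible, giving 0.
No feasible integer point exceeds 8.

8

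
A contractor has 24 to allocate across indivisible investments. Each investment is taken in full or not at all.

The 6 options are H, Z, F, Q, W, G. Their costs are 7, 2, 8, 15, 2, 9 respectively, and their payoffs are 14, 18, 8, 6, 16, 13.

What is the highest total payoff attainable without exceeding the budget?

Allowing fractional choices, the relaxed optimum would be about 65.0, but investments are indivisible.
H + Z + F + W: cost 7 + 2 + 8 + 2 = 19 ≤ 24, payoff 14 + 18 + 8 + 16 = 56.
Z + F + W + G: cost 2 + 8 + 2 + 9 = 21 ≤ 24, payoff 18 + 8 + 16 + 13 = 55.
H + Z + W + G: cost 7 + 2 + 2 + 9 = 20 ≤ 24, payoff 14 + 18 + 16 + 13 = 61.
Best is H, Z, W, and G with total payoff 61.

61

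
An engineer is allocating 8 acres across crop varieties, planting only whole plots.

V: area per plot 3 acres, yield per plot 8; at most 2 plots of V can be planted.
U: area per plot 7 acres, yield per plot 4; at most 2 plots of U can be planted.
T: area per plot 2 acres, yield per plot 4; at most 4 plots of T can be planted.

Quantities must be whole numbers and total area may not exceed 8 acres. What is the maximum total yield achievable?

This is a bounded integer knapsack.
2×V and 1×T: area 8 ≤ 8, yield 2·8 + 1·4 = 20.
4×T: area 8 ≤ 8, yield 4·4 = 16.
Best is 20.

20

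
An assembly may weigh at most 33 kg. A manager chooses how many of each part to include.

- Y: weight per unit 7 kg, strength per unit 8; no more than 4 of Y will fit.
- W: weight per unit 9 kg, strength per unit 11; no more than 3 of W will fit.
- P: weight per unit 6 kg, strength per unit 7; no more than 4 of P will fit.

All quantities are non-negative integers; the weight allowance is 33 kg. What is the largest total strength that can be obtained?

3×W and 1×P: weight 33 ≤ 33, strength 3·11 + 1·7 = 40.
1×W and 4×P: weight 33 ≤ 33, strength 1·11 + 4·7 = 39.
Best is 40.

40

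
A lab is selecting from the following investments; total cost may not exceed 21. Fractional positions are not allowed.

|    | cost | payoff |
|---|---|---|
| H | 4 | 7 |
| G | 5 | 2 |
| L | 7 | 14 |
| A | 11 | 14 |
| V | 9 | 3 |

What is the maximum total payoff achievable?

L + A: cost 7 + 11 = 18 ≤ 21, payoff 14 + 14 = 28.
H + L + V: cost 4 + 7 + 9 = 20 ≤ 21, payoff 7 + 14 + 3 = 24.
Best is L and A with total payoff 28.

28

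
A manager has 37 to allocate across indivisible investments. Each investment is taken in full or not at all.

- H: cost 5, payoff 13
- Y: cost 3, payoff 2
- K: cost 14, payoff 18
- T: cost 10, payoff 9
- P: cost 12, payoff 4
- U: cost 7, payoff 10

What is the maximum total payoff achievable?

50

Treat it as a binary knapsack problem.
Take H, K, T, and U: cost 5 + 14 + 10 + 7 = 36 ≤ 37, payoff 13 + 18 + 9 + 10 = 50.
No other feasible combination does better.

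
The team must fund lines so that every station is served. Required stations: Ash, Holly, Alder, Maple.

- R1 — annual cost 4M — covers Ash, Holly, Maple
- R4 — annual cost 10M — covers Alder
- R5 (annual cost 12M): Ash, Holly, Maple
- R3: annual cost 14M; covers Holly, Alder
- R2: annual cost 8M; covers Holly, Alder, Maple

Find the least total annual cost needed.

Choose R1 and R2: together they cover Ash, Holly, Alder, Maple — every station.
Total annual cost: 4 + 8 = 12.
No cover costs less than 12.

12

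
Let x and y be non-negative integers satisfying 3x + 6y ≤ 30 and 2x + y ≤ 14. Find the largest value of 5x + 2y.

(x,y)=(7,0): 3·7+6·0=21≤30, 2·7+1·0=14≤14, objective 35.
(x,y)=(6,1): 3·6+6·1=24≤30, 2·6+1·1=13≤14, objective 32.
No feasible integer point exceeds 35.

35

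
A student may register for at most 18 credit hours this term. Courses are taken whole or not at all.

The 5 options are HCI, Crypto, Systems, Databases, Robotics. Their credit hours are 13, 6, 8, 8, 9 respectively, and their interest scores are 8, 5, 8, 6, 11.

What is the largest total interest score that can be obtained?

Treat it as a binary knapsack problem.
Take Systems and Robotics: credit hours 8 + 9 = 17 ≤ 18, interest score 8 + 11 = 19.
No other feasible combination does better.

19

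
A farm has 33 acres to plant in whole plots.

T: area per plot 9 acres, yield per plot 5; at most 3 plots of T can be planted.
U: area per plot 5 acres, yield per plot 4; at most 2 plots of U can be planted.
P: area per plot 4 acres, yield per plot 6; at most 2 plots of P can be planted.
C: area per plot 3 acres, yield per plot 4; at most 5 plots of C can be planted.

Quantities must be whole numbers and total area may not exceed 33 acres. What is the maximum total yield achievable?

This is a bounded integer knapsack.
P has the best ratio (6/4); taking only P gives at most 2×6 = 12 (stopped by the supply cap of 2).
Mixing does better — 2×U, 2×P, and 5×C: area 33 ≤ 33, yield 2·4 + 2·6 + 5·4 = 40.

40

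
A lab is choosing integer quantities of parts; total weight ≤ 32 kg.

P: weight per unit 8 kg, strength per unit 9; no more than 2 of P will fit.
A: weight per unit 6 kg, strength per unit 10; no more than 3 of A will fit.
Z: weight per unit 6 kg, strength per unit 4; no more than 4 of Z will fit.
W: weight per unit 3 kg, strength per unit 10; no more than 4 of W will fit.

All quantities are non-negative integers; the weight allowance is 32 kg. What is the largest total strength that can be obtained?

70

1×P, 2×A, and 4×W: weight 32 ≤ 32, strength 1·9 + 2·10 + 4·10 = 69.
3×A and 4×W: weight 30 ≤ 32, strength 3·10 + 4·10 = 70.
Best is 70.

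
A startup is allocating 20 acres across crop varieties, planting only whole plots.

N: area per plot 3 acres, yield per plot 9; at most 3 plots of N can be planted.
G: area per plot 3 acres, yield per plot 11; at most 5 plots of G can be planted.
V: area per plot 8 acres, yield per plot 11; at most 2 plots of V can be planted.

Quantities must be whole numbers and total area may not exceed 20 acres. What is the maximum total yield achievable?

64

G has the best ratio (11/3); taking only G gives at most 5×11 = 55 (stopped by the supply cap of 5).
Mixing does better — 1×N and 5×G: area 18 ≤ 20, yield 1·9 + 5·11 = 64.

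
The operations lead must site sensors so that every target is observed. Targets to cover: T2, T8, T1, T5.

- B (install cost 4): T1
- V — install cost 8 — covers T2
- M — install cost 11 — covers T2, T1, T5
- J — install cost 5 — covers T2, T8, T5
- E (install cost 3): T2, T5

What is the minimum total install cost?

The greedy cost-per-new-target heuristic would pick E, B, and J for 12, but a cheaper cover exists.
Choose B and J: together they cover T2, T8, T1, T5 — every target.
Total install cost: 4 + 5 = 9.
No cover costs less than 9.

9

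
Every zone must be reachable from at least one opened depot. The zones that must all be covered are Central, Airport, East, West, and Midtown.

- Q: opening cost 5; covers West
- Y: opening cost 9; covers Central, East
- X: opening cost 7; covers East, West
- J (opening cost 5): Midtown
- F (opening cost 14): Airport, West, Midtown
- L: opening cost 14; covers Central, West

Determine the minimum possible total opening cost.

23

The greedy cost-per-new-zone heuristic would pick X, J, Y, and F for 35, but a cheaper cover exists.
Choose Y and F: together they cover Central, Airport, East, West, Midtown — every zone.
Total opening cost: 9 + 14 = 23.
No cover costs less than 23.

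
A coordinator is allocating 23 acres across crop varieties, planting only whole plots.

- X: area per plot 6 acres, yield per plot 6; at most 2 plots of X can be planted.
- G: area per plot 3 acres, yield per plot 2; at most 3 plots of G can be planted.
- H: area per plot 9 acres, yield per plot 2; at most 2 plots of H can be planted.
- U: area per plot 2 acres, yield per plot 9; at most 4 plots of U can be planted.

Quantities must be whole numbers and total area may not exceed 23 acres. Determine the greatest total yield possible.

U has the best ratio (9/2); taking only U gives at most 4×9 = 36 (stopped by the supply cap of 4).
Mixing does better — 2×X, 1×G, and 4×U: area 23 ≤ 23, yield 2·6 + 1·2 + 4·9 = 50.

50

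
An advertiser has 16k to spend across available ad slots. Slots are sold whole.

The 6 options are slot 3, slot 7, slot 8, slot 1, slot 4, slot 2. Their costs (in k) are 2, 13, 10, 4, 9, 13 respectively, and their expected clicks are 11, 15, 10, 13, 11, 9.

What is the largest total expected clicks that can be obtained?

This is an integer program with binary decision variables.
Take slot 3, slot 1, and slot 4: cost 2 + 4 + 9 = 15 ≤ 16, expected clicks 11 + 13 + 11 = 35.
No other feasible combination does better.

35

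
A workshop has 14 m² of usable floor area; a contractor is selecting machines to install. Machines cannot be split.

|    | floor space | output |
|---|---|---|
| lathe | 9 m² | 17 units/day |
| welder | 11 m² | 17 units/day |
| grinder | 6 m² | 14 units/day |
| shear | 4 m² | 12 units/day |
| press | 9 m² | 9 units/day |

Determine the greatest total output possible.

29

This is a 0-1 knapsack instance.
Take lathe and shear: floor space 9 + 4 = 13 ≤ 14, output 17 + 12 = 29.
No other feasible combination does better.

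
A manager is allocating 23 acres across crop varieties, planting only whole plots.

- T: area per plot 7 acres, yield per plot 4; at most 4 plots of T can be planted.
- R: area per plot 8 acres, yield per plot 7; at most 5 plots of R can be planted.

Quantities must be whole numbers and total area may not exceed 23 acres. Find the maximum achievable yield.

This is a bounded integer knapsack.
Take 1×T and 2×R: area 23 ≤ 23, yield 1·4 + 2·7 = 18.
No other integer combination yields more.

18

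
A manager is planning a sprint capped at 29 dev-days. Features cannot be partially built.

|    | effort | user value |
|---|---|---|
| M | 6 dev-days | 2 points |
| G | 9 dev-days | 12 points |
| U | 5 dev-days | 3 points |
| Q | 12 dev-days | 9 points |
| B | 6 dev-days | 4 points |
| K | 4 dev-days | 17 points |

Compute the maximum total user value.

38

Take G, Q, and K: effort 9 + 12 + 4 = 25 ≤ 29, user value 12 + 9 + 17 = 38.
No other feasible combination does better.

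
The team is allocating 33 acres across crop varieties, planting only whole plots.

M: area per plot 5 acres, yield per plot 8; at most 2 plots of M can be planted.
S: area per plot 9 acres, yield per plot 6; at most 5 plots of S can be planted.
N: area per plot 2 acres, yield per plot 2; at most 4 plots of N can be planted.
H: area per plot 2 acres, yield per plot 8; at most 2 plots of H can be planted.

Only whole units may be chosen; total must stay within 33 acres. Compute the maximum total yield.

46

This is a bounded integer knapsack.
2×M, 1×S, 3×N, and 2×H: area 29 ≤ 33, yield 2·8 + 1·6 + 3·2 + 2·8 = 44.
2×M, 1×S, 4×N, and 2×H: area 31 ≤ 33, yield 2·8 + 1·6 + 4·2 + 2·8 = 46.
Best is 46.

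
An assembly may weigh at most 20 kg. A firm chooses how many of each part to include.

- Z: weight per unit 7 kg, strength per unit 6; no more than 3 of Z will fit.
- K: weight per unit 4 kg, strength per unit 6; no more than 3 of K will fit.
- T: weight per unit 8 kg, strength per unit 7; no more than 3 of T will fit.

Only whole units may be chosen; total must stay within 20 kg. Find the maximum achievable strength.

25

This is a bounded integer knapsack.
Take 3×K and 1×T: weight 20 ≤ 20, strength 3·6 + 1·7 = 25.
K has the best ratio (6/4) and is taken to its limit of 3; remaining capacity is filled optimally with the others.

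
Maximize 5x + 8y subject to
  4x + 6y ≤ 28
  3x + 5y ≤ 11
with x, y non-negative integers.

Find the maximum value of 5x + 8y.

18

(x,y)=(2,1): 4·2+6·1=14≤28, 3·2+5·1=11≤11, objective 18.
(x,y)=(3,0): 4·3+6·0=12≤28, 3·3+5·0=9≤11, objective 15.
(x,y)=(1,1): 4·1+6·1=10≤28, 3·1+5·1=8≤11, objective 13.
Maximum is 18 at (x,y)=(2,1).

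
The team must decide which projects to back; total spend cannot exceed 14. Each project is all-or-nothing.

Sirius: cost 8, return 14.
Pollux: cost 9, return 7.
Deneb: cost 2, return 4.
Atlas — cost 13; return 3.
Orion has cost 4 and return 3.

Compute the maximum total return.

21

Allowing fractional choices, the relaxed optimum would be about 21.1, but projects are indivisible.
Sirius + Orion: cost 8 + 4 = 12 ≤ 14, return 14 + 3 = 17.
Sirius + Deneb: cost 8 + 2 = 10 ≤ 14, return 14 + 4 = 18.
Sirius + Deneb + Orion: cost 8 + 2 + 4 = 14 ≤ 14, return 14 + 4 + 3 = 21.
Best is Sirius, Deneb, and Orion with total return 21.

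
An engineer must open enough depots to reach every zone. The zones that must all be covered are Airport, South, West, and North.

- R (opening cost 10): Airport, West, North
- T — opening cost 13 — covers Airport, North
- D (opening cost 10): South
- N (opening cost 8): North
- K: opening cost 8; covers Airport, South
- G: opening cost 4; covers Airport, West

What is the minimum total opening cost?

This is a weighted set-cover instance.
The greedy cost-per-new-zone heuristic would pick G, N, and K for 20, but a cheaper cover exists.
Choose R and K: together they cover Airport, South, West, North — every zone.
Total opening cost: 10 + 8 = 18.
No cover costs less than 18.

18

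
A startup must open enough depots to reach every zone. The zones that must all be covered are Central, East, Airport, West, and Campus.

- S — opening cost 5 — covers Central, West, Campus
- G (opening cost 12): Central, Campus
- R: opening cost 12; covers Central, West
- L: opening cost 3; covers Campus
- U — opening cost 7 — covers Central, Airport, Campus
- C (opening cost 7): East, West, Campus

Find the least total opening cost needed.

Choose U and C: together they cover Central, East, Airport, West, Campus — every zone.
Total opening cost: 7 + 7 = 14.

14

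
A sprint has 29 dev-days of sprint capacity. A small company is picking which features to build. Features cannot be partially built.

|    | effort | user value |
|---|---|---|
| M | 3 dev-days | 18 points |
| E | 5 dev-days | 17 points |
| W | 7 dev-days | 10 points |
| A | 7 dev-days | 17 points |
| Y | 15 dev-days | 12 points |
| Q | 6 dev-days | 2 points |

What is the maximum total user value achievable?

This is a 0-1 knapsack instance.
Take M, E, W, A, and Q: effort 3 + 5 + 7 + 7 + 6 = 28 ≤ 29, user value 18 + 17 + 10 + 17 + 2 = 64.
No other feasible combination does better.

64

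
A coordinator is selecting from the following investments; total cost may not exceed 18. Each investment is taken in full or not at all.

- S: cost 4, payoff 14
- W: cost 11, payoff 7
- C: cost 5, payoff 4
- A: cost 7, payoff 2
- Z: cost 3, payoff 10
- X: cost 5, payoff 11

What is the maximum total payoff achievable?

39

Treat it as a binary knapsack problem.
S + Z + X: cost 4 + 3 + 5 = 12 ≤ 18, payoff 14 + 10 + 11 = 35.
S + C + Z + X: cost 4 + 5 + 3 + 5 = 17 ≤ 18, payoff 14 + 4 + 10 + 11 = 39.
Best is S, C, Z, and X with total payoff 39.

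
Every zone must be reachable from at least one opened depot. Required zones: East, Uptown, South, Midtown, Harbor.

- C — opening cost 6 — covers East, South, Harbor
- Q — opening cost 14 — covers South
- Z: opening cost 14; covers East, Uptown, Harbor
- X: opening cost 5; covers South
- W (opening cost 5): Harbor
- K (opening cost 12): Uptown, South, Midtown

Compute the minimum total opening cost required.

18

This is a weighted set-cover instance.
Choose C and K: together they cover East, Uptown, South, Midtown, Harbor — every zone.
Total opening cost: 6 + 12 = 18.
No cover costs less than 18.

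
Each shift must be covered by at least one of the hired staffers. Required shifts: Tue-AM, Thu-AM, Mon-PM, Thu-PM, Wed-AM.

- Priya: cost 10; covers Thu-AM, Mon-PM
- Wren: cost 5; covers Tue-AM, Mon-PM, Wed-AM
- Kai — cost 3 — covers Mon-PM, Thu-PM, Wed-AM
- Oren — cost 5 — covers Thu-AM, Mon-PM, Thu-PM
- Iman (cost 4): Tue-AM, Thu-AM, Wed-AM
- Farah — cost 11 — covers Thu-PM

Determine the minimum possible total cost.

7

Choose Kai and Iman: together they cover Tue-AM, Thu-AM, Mon-PM, Thu-PM, Wed-AM — every shift.
Total cost: 3 + 4 = 7.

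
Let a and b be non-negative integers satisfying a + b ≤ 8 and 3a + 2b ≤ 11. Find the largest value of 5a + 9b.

45

Relaxing integrality, the LP optimum is 49.50 at (a,b) = (0, 5.5), which is not an integer point.
(a,b)=(0,5): 1·0+1·5=5≤8, 3·0+2·5=10≤11, objective 45.
(a,b)=(1,4): 1·1+1·4=5≤8, 3·1+2·4=11≤11, objective 41.
(a,b)=(0,4): 1·0+1·4=4≤8, 3·0+2·4=8≤11, objective 36.
The best lattice point is (0,5), giving 45.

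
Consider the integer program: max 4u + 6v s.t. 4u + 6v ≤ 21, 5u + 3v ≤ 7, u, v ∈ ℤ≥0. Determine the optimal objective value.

(u,v)=(0,2) is feasible, giving 12.
(u,v)=(0,1) is feasible, giving 6.
No feasible integer point exceeds 12.

12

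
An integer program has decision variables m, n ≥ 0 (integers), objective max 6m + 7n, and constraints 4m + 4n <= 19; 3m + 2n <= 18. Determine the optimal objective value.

28

The continuous relaxation peaks at (0, 4.75) with value 33.25; rounding to a feasible lattice point costs some objective.
(m,n)=(0,4): 4·0+4·4=16≤19, 3·0+2·4=8≤18, objective 28.
(m,n)=(1,3): 4·1+4·3=16≤19, 3·1+2·3=9≤18, objective 27.
(m,n)=(0,3): 4·0+4·3=12≤19, 3·0+2·3=6≤18, objective 21.
The best lattice point is (0,4), giving 28.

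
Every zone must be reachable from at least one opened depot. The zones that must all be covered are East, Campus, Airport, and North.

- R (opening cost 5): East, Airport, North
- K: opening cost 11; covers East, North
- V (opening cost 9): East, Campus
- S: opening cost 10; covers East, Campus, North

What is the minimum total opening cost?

Choose R and V: together they cover East, Campus, Airport, North — every zone.
Total opening cost: 5 + 9 = 14.
No cover costs less than 14.

14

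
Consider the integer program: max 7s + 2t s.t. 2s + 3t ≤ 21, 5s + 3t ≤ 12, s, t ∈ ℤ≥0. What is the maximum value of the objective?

(s,t)=(2,0): 2·2+3·0=4≤21, 5·2+3·0=10≤12, objective 14.
(s,t)=(1,1): 2·1+3·1=5≤21, 5·1+3·1=8≤12, objective 9.
Maximum is 14 at (s,t)=(2,0).

14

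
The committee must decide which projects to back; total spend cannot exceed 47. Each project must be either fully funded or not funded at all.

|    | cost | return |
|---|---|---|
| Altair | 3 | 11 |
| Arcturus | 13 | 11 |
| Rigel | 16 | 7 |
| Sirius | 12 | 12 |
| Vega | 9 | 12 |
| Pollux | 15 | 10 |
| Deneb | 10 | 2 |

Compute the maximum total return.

Take Altair, Arcturus, Sirius, Vega, and Deneb: cost 3 + 13 + 12 + 9 + 10 = 47 ≤ 47, return 11 + 11 + 12 + 12 + 2 = 48.
No other feasible combination does better.

48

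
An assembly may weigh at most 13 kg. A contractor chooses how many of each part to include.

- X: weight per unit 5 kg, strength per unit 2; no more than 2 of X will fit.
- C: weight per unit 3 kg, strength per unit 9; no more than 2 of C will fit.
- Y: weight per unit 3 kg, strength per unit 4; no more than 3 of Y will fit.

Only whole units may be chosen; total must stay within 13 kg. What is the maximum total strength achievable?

26

2×C and 2×Y: weight 12 ≤ 13, strength 2·9 + 2·4 = 26.
2×C and 1×Y: weight 9 ≤ 13, strength 2·9 + 1·4 = 22.
Best is 26.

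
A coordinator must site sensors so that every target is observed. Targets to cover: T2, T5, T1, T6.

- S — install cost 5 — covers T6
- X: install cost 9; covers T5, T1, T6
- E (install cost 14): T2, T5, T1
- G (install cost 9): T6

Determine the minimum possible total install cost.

19

The greedy cost-per-new-target heuristic would pick X and E for 23, but a cheaper cover exists.
Choose S and E: together they cover T2, T5, T1, T6 — every target.
Total install cost: 5 + 14 = 19.
No cover costs less than 19.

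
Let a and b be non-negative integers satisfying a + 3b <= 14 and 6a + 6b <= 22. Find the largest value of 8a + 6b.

24

(a,b)=(3,0) is feasible, giving 24.
(a,b)=(2,1) is feasible, giving 22.
(a,b)=(2,0) is feasible, giving 16.
Maximum is 24 at (a,b)=(3,0).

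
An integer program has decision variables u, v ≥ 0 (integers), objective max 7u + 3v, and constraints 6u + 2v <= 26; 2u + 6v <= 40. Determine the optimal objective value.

33

Relaxing integrality, the LP optimum is 34.25 at (u,v) = (2.38, 5.88), which is not an integer point.
(u,v)=(3,4) is feasible, giving 33.
(u,v)=(2,6) is feasible, giving 32.
(u,v)=(3,3) is feasible, giving 30.
(u,v)=(2,5) is feasible, giving 29.
No feasible integer point exceeds 33.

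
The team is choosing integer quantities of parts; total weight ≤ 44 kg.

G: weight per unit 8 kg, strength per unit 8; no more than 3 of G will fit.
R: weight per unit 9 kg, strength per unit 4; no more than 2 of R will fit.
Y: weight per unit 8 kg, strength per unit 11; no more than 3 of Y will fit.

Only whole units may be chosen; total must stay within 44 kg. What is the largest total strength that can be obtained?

49

This is a bounded integer knapsack.
Take 2×G and 3×Y: weight 40 ≤ 44, strength 2·8 + 3·11 = 49.
Y has the best ratio (11/8) and is taken to its limit of 3; remaining capacity is filled optimally with the others.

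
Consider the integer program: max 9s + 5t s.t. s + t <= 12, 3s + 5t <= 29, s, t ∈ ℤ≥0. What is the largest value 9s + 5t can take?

81

(s,t)=(9,0) is feasible, giving 81.
(s,t)=(8,1) is feasible, giving 77.
Maximum is 81 at (s,t)=(9,0).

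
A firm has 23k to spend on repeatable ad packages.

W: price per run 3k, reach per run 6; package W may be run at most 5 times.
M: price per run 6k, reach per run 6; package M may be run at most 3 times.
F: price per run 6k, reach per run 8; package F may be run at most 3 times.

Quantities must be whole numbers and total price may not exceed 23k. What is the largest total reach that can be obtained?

38

This is a bounded integer knapsack.
Take 5×W and 1×F: price 21 ≤ 23, reach 5·6 + 1·8 = 38.
W has the best ratio (6/3) and is taken to its limit of 5; remaining capacity is filled optimally with the others.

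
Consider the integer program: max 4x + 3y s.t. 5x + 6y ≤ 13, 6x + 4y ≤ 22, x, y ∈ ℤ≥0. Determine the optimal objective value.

(x,y)=(2,0): 5·2+6·0=10≤13, 6·2+4·0=12≤22, objective 8.
(x,y)=(1,1): 5·1+6·1=11≤13, 6·1+4·1=10≤22, objective 7.
(x,y)=(1,0): 5·1+6·0=5≤13, 6·1+4·0=6≤22, objective 4.
Maximum is 8 at (x,y)=(2,0).

8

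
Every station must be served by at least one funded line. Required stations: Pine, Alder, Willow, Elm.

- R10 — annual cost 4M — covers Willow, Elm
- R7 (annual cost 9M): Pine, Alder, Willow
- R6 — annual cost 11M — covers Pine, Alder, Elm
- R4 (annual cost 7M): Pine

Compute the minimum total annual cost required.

13

This is an integer covering problem.
Choose R10 and R7: together they cover Pine, Alder, Willow, Elm — every station.
Total annual cost: 4 + 9 = 13.
No cover costs less than 13.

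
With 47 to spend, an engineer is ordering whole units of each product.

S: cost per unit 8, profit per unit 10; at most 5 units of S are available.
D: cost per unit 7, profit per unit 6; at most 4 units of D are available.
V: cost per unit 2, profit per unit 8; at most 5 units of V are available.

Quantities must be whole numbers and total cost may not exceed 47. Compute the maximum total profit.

80

2×S, 3×D, and 5×V: cost 47 ≤ 47, profit 2·10 + 3·6 + 5·8 = 78.
4×S and 5×V: cost 42 ≤ 47, profit 4·10 + 5·8 = 80.
Best is 80.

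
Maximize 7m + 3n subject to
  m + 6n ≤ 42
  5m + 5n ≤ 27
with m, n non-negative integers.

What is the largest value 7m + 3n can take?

(m,n)=(5,0) is feasible, giving 35.
(m,n)=(4,1) is feasible, giving 31.
(m,n)=(4,0) is feasible, giving 28.
No feasible integer point exceeds 35.

35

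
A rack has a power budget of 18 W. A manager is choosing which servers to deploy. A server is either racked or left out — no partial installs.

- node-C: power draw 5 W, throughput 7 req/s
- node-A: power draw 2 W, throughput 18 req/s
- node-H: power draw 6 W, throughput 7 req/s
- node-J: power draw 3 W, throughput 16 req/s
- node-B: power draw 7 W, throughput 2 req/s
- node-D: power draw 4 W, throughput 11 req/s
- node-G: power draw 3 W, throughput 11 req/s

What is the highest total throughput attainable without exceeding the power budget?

This is an integer program with binary decision variables.
Take node-C, node-A, node-J, node-D, and node-G: power draw 5 + 2 + 3 + 4 + 3 = 17 ≤ 18, throughput 7 + 18 + 16 + 11 + 11 = 63.
No feasible combination exceeds this.

63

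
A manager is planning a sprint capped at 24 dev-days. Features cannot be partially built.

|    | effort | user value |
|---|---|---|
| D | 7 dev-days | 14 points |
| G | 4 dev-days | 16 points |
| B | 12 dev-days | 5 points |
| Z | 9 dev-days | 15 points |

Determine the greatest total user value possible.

45

Take D, G, and Z: effort 7 + 4 + 9 = 20 ≤ 24, user value 14 + 16 + 15 = 45.
No other feasible combination does better.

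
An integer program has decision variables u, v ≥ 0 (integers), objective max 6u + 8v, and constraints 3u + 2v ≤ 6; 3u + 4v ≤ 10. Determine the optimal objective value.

(u,v)=(0,2) is feasible, giving 16.
(u,v)=(1,1) is feasible, giving 14.
(u,v)=(0,1) is feasible, giving 8.
Maximum is 16 at (u,v)=(0,2).

16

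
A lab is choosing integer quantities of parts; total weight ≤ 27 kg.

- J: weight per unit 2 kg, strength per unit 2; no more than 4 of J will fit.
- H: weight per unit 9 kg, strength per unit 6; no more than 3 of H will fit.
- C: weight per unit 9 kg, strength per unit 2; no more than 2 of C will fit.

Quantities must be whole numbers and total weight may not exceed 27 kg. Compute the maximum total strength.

This is a bounded integer knapsack.
4×J and 2×H: weight 26 ≤ 27, strength 4·2 + 2·6 = 20.
3×H: weight 27 ≤ 27, strength 3·6 = 18.
Best is 20.

20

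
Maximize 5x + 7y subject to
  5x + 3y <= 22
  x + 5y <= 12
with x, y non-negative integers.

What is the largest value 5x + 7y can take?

24

(x,y)=(2,2) is feasible, giving 24.
(x,y)=(3,1) is feasible, giving 22.
(x,y)=(4,0) is feasible, giving 20.
(x,y)=(1,2) is feasible, giving 19.
Maximum is 24 at (x,y)=(2,2).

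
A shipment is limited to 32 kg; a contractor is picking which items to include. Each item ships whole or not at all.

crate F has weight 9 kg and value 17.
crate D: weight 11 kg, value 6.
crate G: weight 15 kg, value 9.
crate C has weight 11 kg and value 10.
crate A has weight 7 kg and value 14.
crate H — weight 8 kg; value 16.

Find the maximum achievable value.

crate F + crate C + crate H: weight 9 + 11 + 8 = 28 ≤ 32, value 17 + 10 + 16 = 43.
crate F + crate A + crate H: weight 9 + 7 + 8 = 24 ≤ 32, value 17 + 14 + 16 = 47.
crate F + crate G + crate H: weight 9 + 15 + 8 = 32 ≤ 32, value 17 + 9 + 16 = 42.
Best is crate F, crate A, and crate H with total value 47.

47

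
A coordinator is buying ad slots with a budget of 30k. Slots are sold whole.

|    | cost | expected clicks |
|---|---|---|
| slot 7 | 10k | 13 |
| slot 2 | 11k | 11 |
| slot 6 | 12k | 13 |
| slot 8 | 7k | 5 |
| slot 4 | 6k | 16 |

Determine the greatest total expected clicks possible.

42

slot 7 + slot 6 + slot 4: cost 10 + 12 + 6 = 28 ≤ 30, expected clicks 13 + 13 + 16 = 42.
slot 7 + slot 2 + slot 4: cost 10 + 11 + 6 = 27 ≤ 30, expected clicks 13 + 11 + 16 = 40.
slot 2 + slot 6 + slot 4: cost 11 + 12 + 6 = 29 ≤ 30, expected clicks 11 + 13 + 16 = 40.
Best is slot 7, slot 6, and slot 4 with total expected clicks 42.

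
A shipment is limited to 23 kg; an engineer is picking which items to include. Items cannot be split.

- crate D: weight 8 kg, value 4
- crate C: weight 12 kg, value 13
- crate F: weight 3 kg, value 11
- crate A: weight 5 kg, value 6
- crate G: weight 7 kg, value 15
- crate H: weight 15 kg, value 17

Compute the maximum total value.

39

Allowing fractional choices, the relaxed optimum would be about 41.1, but items are indivisible.
crate C + crate F + crate G: weight 12 + 3 + 7 = 22 ≤ 23, value 13 + 11 + 15 = 39.
crate F + crate A + crate H: weight 3 + 5 + 15 = 23 ≤ 23, value 11 + 6 + 17 = 34.
crate D + crate F + crate A + crate G: weight 8 + 3 + 5 + 7 = 23 ≤ 23, value 4 + 11 + 6 + 15 = 36.
Best is crate C, crate F, and crate G with total value 39.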